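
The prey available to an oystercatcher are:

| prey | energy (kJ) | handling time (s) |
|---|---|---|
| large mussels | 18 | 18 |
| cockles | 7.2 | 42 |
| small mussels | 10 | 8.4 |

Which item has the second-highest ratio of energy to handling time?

large mussels

In descending order of E/h:
small mussels: 10/8.4 = 1.19 kJ/s
large mussels: 18/18 = 1 kJ/s
cockles: 7.2/42 = 0.171 kJ/s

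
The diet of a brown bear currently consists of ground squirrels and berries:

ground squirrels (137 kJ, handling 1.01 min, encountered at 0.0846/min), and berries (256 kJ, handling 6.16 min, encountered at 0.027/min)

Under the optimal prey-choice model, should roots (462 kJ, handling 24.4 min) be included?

Yes

Current rate: (0.0846×137 + 0.027×256)/(1 + 0.0846×1.01 + 0.027×6.16) = 14.78 kJ/min.
Profitability of roots: 462/24.4 = 18.93 kJ/min.
Since 18.93 > R, including roots increases the long-run rate.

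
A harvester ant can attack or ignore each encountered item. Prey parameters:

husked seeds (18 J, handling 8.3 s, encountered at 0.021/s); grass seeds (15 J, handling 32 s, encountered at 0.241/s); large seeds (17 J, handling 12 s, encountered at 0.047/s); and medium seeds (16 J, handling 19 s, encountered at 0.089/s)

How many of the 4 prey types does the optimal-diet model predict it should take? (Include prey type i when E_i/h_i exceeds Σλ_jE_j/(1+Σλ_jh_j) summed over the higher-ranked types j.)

Profitabilities (E/h, J/s): husked seeds 2.17, large seeds 1.42, medium seeds 0.842, grass seeds 0.469. Add prey in this order while the next type's profitability exceeds the intake rate on those already taken.
Rate on top 1: 0.3219. large seeds: 1.42 > 0.3219 → include.
Rate on top 2: 0.6771. medium seeds: 0.842 > 0.6771 → include.
Rate on top 3: 0.7585. grass seeds: 0.469 < 0.7585 → exclude; stop.
Optimal diet: husked seeds, large seeds, medium seeds — 3 of 4 types.

3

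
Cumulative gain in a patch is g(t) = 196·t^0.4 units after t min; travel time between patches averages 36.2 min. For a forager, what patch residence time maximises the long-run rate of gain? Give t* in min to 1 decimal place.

By the marginal value theorem, leave when the instantaneous gain rate g'(t) equals the habitat-wide average g(t)/(T + t).
g'(t) = 0.4·196·t^-0.6. Setting 0.4·196·t^-0.6 = 196·t^0.4/(36.2+t) gives 0.4(36.2+t) = t, so 0.60·t = 0.4×36.2.
t* = 0.4×36.2/0.60 = 24.13 min.

24.1 min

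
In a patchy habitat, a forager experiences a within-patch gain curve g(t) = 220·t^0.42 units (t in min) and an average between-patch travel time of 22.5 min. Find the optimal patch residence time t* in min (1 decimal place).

By the marginal value theorem, leave when the instantaneous gain rate g'(t) equals the habitat-wide average g(t)/(T + t).
g'(t) = 0.42·220·t^-0.58. Setting 0.42·220·t^-0.58 = 220·t^0.42/(22.5+t) gives 0.42(22.5+t) = t, so 0.58·t = 0.42×22.5.
t* = 0.42×22.5/0.58 = 16.29 min.

16.3 min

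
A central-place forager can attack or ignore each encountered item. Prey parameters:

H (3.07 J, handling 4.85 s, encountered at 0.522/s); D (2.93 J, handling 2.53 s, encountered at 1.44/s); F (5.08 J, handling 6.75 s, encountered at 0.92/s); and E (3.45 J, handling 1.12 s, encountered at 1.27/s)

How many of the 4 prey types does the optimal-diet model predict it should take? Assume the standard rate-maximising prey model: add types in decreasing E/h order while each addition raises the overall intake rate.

Profitabilities (E/h, J/s): E 3.08, D 1.16, F 0.753, H 0.633. Add prey in this order while the next type's profitability exceeds the intake rate on those already taken.
Rate on top 1: 1.809. D: 1.16 < 1.809 → exclude; stop.
Optimal diet: E — 1 of 4 types.

1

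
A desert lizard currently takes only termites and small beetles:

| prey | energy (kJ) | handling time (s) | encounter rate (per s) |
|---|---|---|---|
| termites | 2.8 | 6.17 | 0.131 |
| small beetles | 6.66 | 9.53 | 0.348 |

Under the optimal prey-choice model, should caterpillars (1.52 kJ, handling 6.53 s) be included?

No

Current rate: (0.131×2.8 + 0.348×6.66)/(1 + 0.131×6.17 + 0.348×9.53) = 0.5238 kJ/s.
Profitability of caterpillars: 1.52/6.53 = 0.2328 kJ/s.
0.2328 < 0.5238, so adding caterpillars would lower the average — exclude it.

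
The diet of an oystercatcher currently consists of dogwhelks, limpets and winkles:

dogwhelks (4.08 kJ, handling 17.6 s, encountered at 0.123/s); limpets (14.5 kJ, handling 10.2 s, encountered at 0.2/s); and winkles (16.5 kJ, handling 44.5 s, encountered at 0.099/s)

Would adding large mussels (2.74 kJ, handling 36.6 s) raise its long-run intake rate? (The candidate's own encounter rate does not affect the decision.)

No

Current rate: (0.123×4.08 + 0.2×14.5 + 0.099×16.5)/(1 + 0.123×17.6 + 0.2×10.2 + 0.099×44.5) = 0.524 kJ/s.
Profitability of large mussels: 2.74/36.6 = 0.07486 kJ/s.
0.07486 < 0.524, so adding large mussels would lower the average — exclude it.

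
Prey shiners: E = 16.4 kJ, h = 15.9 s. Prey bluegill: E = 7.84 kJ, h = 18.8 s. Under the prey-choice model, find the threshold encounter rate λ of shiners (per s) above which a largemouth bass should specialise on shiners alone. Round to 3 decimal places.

At the threshold, the rate on shiners alone equals the profitability of bluegill: λ·16.4/(1 + λ·15.9) = 7.84/18.8 = 0.417.
Rearranging, λ(16.4 − 0.417×15.9) = 0.417, so λ = 0.417/9.769 = 0.04269 per s.

0.043 per s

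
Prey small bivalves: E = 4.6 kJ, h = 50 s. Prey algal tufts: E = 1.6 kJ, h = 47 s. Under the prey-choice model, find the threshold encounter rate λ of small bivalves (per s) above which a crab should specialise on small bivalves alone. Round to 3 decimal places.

0.012 per s

Drop algal tufts once their profitability E₂/h₂ falls below the rate achievable on small bivalves alone: E₂/h₂ = λE₁/(1 + λh₁).
Solve for λ: λE₁h₂ = E₂(1 + λh₁) → λ(E₁h₂ − E₂h₁) = E₂ → λ = E₂/(E₁h₂ − E₂h₁).
λ = 1.6/(4.6×47 − 1.6×50) = 1.6/136.2 = 0.01175 per s.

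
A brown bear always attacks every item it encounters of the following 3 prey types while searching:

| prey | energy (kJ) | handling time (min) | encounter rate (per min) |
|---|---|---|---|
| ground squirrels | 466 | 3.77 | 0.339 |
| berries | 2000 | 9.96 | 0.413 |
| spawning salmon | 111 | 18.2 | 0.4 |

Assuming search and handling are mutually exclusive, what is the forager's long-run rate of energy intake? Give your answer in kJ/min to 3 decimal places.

75.220 kJ/min

R = (0.339×466 + 0.413×2000 + 0.4×111) / (1 + 0.339×3.77 + 0.413×9.96 + 0.4×18.2) = 1028/13.67 = 75.22 kJ/min.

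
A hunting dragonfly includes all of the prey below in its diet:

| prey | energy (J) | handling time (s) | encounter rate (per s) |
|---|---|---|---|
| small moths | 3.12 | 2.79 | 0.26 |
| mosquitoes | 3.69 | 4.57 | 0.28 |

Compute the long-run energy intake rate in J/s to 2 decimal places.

R = Σλ_iE_i / (1 + Σλ_ih_i)
Numerator: 0.26×3.12 + 0.28×3.69 = 1.844
Denominator: 1 + 0.26×2.79 + 0.28×4.57 = 3.005
R = 1.844/3.005 = 0.6138 J/s

0.61 J/s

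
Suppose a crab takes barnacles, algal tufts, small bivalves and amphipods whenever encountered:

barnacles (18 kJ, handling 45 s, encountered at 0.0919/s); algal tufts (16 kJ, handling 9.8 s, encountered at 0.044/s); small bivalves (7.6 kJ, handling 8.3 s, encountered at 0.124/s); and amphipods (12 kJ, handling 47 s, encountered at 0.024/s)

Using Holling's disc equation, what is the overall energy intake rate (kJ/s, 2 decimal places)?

0.46 kJ/s

R = (0.0919×18 + 0.044×16 + 0.124×7.6 + 0.024×12) / (1 + 0.0919×45 + 0.044×9.8 + 0.124×8.3 + 0.024×47) = 3.589/7.724 = 0.4646 kJ/s.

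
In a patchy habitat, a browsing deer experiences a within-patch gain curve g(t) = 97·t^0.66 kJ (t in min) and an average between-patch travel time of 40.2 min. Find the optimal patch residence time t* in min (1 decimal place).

78.0 min

By the marginal value theorem, leave when the instantaneous gain rate g'(t) equals the habitat-wide average g(t)/(T + t).
g'(t) = 0.66·97·t^-0.34. Setting 0.66·97·t^-0.34 = 97·t^0.66/(40.2+t) gives 0.66(40.2+t) = t, so 0.34·t = 0.66×40.2.
t* = 0.66×40.2/0.34 = 78.04 min.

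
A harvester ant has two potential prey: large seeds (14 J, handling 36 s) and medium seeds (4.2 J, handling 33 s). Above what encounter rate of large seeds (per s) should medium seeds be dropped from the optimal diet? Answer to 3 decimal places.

0.014 per s

The zero-one rule: include medium seeds iff E₂/h₂ > λE₁/(1+λh₁). Equality gives the switch point.
λE₁h₂ = E₂ + λE₂h₁ ⇒ λ = E₂/(E₁h₂ − E₂h₁) = 4.2/(462 − 151.2) = 0.01351 per s.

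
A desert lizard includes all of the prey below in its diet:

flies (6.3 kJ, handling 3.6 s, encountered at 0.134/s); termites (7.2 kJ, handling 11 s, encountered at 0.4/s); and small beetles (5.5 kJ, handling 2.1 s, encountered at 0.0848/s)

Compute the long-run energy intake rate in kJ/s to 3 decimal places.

0.691 kJ/s

R = Σλ_iE_i / (1 + Σλ_ih_i)
Numerator: 0.134×6.3 + 0.4×7.2 + 0.0848×5.5 = 4.191
Denominator: 1 + 0.134×3.6 + 0.4×11 + 0.0848×2.1 = 6.06
R = 4.191/6.06 = 0.6915 kJ/s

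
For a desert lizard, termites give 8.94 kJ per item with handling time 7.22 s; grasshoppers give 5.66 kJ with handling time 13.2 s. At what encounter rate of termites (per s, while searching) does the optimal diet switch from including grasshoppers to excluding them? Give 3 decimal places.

0.073 per s

Drop grasshoppers once their profitability E₂/h₂ falls below the rate achievable on termites alone: E₂/h₂ = λE₁/(1 + λh₁).
Solve for λ: λE₁h₂ = E₂(1 + λh₁) → λ(E₁h₂ − E₂h₁) = E₂ → λ = E₂/(E₁h₂ − E₂h₁).
λ = 5.66/(8.94×13.2 − 5.66×7.22) = 5.66/77.14 = 0.07337 per s.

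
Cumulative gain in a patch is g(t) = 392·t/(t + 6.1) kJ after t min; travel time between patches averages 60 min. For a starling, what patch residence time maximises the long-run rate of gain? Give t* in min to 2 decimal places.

Optimal t* satisfies g'(t*) = g(t*)/(T + t*).
g'(t) = 392·6.1/(t + 6.1)². Setting 392·6.1/(t+6.1)² = 392t/[(t+6.1)(60+t)] gives 6.1(60+t) = t(t+6.1), so t² = 6.1×60 = 366.
t* = √366 = 19.13 min.

19.13 min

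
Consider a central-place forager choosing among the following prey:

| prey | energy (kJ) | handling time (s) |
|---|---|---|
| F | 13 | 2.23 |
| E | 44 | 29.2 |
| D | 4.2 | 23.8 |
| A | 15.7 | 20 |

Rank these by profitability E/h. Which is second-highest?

E

In descending order of E/h:
F: 13/2.23 = 5.83 kJ/s
E: 44/29.2 = 1.51 kJ/s
A: 15.7/20 = 0.785 kJ/s
D: 4.2/23.8 = 0.176 kJ/s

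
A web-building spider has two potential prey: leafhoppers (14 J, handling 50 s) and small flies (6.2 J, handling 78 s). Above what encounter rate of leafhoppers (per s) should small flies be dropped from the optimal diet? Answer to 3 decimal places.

Drop small flies once their profitability E₂/h₂ falls below the rate achievable on leafhoppers alone: E₂/h₂ = λE₁/(1 + λh₁).
Solve for λ: λE₁h₂ = E₂(1 + λh₁) → λ(E₁h₂ − E₂h₁) = E₂ → λ = E₂/(E₁h₂ − E₂h₁).
λ = 6.2/(14×78 − 6.2×50) = 6.2/782 = 0.007928 per s.

0.008 per s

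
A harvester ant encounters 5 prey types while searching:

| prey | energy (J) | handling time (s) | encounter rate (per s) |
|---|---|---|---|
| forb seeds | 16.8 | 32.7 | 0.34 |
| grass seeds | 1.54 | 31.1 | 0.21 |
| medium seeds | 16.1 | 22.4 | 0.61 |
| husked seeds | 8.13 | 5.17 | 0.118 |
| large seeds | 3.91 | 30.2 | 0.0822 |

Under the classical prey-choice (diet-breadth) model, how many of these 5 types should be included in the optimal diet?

Rank by E/h (J/s): husked seeds 1.57, medium seeds 0.719, forb seeds 0.514, large seeds 0.129, grass seeds 0.0495. Include each in turn until the next type's E/h falls below the running intake rate.
Rate on top 1: 0.5958. medium seeds: 0.719 > 0.5958 → include.
Rate on top 2: 0.7058. forb seeds: 0.514 < 0.7058 → exclude; stop.
Optimal diet: husked seeds, medium seeds — 2 of 5 types.

2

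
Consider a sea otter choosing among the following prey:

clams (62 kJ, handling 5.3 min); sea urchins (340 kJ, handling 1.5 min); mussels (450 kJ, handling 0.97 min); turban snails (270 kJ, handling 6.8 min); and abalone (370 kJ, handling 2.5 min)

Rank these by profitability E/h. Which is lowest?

In descending order of E/h:
mussels: 450/0.97 = 464 kJ/min
sea urchins: 340/1.5 = 227 kJ/min
abalone: 370/2.5 = 148 kJ/min
turban snails: 270/6.8 = 39.7 kJ/min
clams: 62/5.3 = 11.7 kJ/min

clams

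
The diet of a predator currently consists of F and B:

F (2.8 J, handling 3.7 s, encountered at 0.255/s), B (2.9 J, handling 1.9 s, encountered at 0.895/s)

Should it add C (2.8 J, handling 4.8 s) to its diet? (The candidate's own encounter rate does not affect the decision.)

Current rate: (0.255×2.8 + 0.895×2.9)/(1 + 0.255×3.7 + 0.895×1.9) = 0.9082 J/s.
C: E/h = 2.8/4.8 = 0.5833 J/s.
0.5833 < 0.9082, so adding C would lower the average — exclude it.

No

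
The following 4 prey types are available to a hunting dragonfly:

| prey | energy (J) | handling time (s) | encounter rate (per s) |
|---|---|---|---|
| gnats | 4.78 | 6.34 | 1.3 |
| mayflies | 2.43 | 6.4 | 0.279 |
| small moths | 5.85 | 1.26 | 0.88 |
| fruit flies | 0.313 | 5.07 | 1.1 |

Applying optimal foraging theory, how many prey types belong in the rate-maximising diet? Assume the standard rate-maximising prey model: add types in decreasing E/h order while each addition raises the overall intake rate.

1

E/h in descending order: small moths 4.64, gnats 0.754, mayflies 0.38, fruit flies 0.0617 J/s. The optimal diet is the largest prefix of this list for which every included type satisfies E_i/h_i > R on the types above it.
Rate on top 1: 2.441. gnats: 0.754 < 2.441 → exclude; stop.
Optimal diet: small moths — 1 of 4 types.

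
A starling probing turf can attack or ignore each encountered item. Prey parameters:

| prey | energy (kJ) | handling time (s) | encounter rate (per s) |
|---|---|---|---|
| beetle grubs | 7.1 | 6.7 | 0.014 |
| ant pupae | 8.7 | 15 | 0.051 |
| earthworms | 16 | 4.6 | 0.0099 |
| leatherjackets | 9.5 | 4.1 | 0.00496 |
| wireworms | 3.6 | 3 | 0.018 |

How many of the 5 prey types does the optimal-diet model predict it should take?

Rank by E/h (kJ/s): earthworms 3.48, leatherjackets 2.32, wireworms 1.2, beetle grubs 1.06, ant pupae 0.58. Include each in turn until the next type's E/h falls below the running intake rate.
Rate on top 1: 0.1515. leatherjackets: 2.32 > 0.1515 → include.
Rate on top 2: 0.1928. wireworms: 1.2 > 0.1928 → include.
Rate on top 3: 0.2414. beetle grubs: 1.06 > 0.2414 → include.
Rate on top 4: 0.3046. ant pupae: 0.58 > 0.3046 → include.
Optimal diet: earthworms, leatherjackets, wireworms, beetle grubs, ant pupae — 5 of 5 types.

5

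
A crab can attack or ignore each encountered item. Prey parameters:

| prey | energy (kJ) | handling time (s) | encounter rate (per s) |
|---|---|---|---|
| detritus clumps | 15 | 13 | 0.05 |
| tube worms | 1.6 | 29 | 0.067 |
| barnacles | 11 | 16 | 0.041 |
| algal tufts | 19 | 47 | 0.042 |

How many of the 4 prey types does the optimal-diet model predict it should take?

2

Profitabilities (E/h, kJ/s): detritus clumps 1.15, barnacles 0.688, algal tufts 0.404, tube worms 0.0552. Add prey in this order while the next type's profitability exceeds the intake rate on those already taken.
Rate on top 1: 0.4545. barnacles: 0.688 > 0.4545 → include.
Rate on top 2: 0.5208. algal tufts: 0.404 < 0.5208 → exclude; stop.
Optimal diet: detritus clumps, barnacles — 2 of 4 types.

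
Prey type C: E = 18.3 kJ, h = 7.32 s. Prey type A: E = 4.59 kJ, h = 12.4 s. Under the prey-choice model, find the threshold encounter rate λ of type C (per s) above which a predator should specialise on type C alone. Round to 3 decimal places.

0.024 per s

Drop type A once their profitability E₂/h₂ falls below the rate achievable on type C alone: E₂/h₂ = λE₁/(1 + λh₁).
Solve for λ: λE₁h₂ = E₂(1 + λh₁) → λ(E₁h₂ − E₂h₁) = E₂ → λ = E₂/(E₁h₂ − E₂h₁).
λ = 4.59/(18.3×12.4 − 4.59×7.32) = 4.59/193.3 = 0.02374 per s.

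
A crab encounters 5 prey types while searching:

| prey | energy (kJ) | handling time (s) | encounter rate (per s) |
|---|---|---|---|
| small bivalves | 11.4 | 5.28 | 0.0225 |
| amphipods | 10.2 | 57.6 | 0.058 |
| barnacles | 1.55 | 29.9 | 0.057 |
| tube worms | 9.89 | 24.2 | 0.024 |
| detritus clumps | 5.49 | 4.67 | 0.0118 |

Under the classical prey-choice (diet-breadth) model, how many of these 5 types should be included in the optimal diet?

3

E/h in descending order: small bivalves 2.16, detritus clumps 1.18, tube worms 0.409, amphipods 0.177, barnacles 0.0518 kJ/s. The optimal diet is the largest prefix of this list for which every included type satisfies E_i/h_i > R on the types above it.
Rate on top 1: 0.2293. detritus clumps: 1.18 > 0.2293 → include.
Rate on top 2: 0.2737. tube worms: 0.409 > 0.2737 → include.
Rate on top 3: 0.3184. amphipods: 0.177 < 0.3184 → exclude; stop.
Optimal diet: small bivalves, detritus clumps, tube worms — 3 of 5 types.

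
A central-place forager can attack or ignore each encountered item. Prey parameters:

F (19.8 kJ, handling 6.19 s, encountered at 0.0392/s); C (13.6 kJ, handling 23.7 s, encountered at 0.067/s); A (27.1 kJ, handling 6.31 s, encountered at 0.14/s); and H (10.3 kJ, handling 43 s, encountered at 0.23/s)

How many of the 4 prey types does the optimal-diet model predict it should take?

Profitabilities (E/h, kJ/s): A 4.29, F 3.2, C 0.574, H 0.24. Add prey in this order while the next type's profitability exceeds the intake rate on those already taken.
Rate on top 1: 2.014. F: 3.2 > 2.014 → include.
Rate on top 2: 2.15. C: 0.574 < 2.15 → exclude; stop.
Optimal diet: A, F — 2 of 4 types.

2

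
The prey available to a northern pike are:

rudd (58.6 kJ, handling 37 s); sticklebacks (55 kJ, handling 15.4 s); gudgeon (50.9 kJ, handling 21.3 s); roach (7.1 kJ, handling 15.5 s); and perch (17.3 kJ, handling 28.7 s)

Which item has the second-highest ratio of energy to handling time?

Profitability E/h (kJ/s): rudd = 58.6/37 = 1.58, sticklebacks = 55/15.4 = 3.57, gudgeon = 50.9/21.3 = 2.39, roach = 7.1/15.5 = 0.458, perch = 17.3/28.7 = 0.603.
Ranked: sticklebacks > gudgeon > rudd > perch > roach.

gudgeon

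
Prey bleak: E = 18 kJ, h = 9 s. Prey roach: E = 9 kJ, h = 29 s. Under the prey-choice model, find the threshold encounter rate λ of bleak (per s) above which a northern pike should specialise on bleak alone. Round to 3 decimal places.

0.020 per s

The zero-one rule: include roach iff E₂/h₂ > λE₁/(1+λh₁). Equality gives the switch point.
λE₁h₂ = E₂ + λE₂h₁ ⇒ λ = E₂/(E₁h₂ − E₂h₁) = 9/(522 − 81) = 0.02041 per s.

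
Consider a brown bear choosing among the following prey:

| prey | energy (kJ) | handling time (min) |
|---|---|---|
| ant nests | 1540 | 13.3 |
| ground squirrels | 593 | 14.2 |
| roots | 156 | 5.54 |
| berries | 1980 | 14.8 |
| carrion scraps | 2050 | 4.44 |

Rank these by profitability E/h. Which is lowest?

roots

Profitability E/h (kJ/min): ant nests = 1540/13.3 = 116, ground squirrels = 593/14.2 = 41.8, roots = 156/5.54 = 28.2, berries = 1980/14.8 = 134, carrion scraps = 2050/4.44 = 462.
Ranked: carrion scraps > berries > ant nests > ground squirrels > roots.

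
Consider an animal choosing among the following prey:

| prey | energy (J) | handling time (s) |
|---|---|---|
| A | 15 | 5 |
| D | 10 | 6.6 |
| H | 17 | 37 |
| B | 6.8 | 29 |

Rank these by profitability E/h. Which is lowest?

In descending order of E/h:
A: 15/5 = 3 J/s
D: 10/6.6 = 1.52 J/s
H: 17/37 = 0.459 J/s
B: 6.8/29 = 0.234 J/s

B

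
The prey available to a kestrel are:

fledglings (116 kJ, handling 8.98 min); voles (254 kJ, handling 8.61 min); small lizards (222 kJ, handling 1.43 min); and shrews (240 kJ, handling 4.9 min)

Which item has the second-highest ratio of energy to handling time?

Profitability E/h (kJ/min): fledglings = 116/8.98 = 12.9, voles = 254/8.61 = 29.5, small lizards = 222/1.43 = 155, shrews = 240/4.9 = 49.
Ranked: small lizards > shrews > voles > fledglings.

shrews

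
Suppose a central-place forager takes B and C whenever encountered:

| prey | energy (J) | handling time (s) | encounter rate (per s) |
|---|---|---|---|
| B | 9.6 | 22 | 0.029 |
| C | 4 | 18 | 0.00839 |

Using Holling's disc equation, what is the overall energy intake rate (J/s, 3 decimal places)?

R = (0.029×9.6 + 0.00839×4) / (1 + 0.029×22 + 0.00839×18) = 0.312/1.789 = 0.1744 J/s.

0.174 J/s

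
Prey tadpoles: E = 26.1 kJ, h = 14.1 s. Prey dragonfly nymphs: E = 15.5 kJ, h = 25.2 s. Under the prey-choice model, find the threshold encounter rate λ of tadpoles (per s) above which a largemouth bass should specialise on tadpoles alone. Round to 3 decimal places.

At the threshold, the rate on tadpoles alone equals the profitability of dragonfly nymphs: λ·26.1/(1 + λ·14.1) = 15.5/25.2 = 0.6151.
Rearranging, λ(26.1 − 0.6151×14.1) = 0.6151, so λ = 0.6151/17.43 = 0.03529 per s.

0.035 per s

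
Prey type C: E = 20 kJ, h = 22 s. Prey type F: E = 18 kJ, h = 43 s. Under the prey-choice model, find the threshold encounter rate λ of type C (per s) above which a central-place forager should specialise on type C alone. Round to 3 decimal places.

0.039 per s

Drop type F once their profitability E₂/h₂ falls below the rate achievable on type C alone: E₂/h₂ = λE₁/(1 + λh₁).
Solve for λ: λE₁h₂ = E₂(1 + λh₁) → λ(E₁h₂ − E₂h₁) = E₂ → λ = E₂/(E₁h₂ − E₂h₁).
λ = 18/(20×43 − 18×22) = 18/464 = 0.03879 per s.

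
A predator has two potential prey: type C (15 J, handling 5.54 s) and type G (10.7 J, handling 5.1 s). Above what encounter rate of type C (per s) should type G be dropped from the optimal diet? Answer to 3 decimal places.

At the threshold, the rate on type C alone equals the profitability of type G: λ·15/(1 + λ·5.54) = 10.7/5.1 = 2.098.
Rearranging, λ(15 − 2.098×5.54) = 2.098, so λ = 2.098/3.377 = 0.6213 per s.

0.621 per s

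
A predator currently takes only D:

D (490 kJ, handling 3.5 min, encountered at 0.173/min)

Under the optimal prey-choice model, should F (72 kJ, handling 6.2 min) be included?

No

On D alone, R = ΣλE/(1+Σλh) = 84.77/1.605 = 52.8 kJ/min.
Profitability of F: 72/6.2 = 11.61 kJ/min.
11.61 < 52.8, so adding F would lower the average — exclude it.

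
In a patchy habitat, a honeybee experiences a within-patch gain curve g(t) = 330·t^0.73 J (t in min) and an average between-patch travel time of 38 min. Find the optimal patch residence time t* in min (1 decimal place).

By the marginal value theorem, leave when the instantaneous gain rate g'(t) equals the habitat-wide average g(t)/(T + t).
g'(t) = 0.73·330·t^-0.27. Setting 0.73·330·t^-0.27 = 330·t^0.73/(38+t) gives 0.73(38+t) = t, so 0.27·t = 0.73×38.
t* = 0.73×38/0.27 = 102.7 min.

102.7 min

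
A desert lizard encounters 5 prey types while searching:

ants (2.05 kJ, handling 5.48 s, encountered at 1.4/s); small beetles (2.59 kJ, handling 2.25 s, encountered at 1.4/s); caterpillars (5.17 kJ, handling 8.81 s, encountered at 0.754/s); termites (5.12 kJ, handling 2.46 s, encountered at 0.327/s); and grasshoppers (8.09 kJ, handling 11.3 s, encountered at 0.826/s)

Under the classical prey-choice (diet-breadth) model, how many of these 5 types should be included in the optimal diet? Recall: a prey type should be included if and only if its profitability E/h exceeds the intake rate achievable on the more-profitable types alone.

Profitabilities (E/h, kJ/s): termites 2.08, small beetles 1.15, grasshoppers 0.716, caterpillars 0.587, ants 0.374. Add prey in this order while the next type's profitability exceeds the intake rate on those already taken.
Rate on top 1: 0.9279. small beetles: 1.15 > 0.9279 → include.
Rate on top 2: 1.07. grasshoppers: 0.716 < 1.07 → exclude; stop.
Optimal diet: termites, small beetles — 2 of 5 types.

2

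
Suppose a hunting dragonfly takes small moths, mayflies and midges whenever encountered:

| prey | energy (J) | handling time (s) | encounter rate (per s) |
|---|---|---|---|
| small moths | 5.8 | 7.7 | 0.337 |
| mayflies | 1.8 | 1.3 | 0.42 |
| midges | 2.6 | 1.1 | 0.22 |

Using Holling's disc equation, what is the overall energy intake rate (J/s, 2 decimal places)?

R = (0.337×5.8 + 0.42×1.8 + 0.22×2.6) / (1 + 0.337×7.7 + 0.42×1.3 + 0.22×1.1) = 3.283/4.383 = 0.749 J/s.

0.75 J/s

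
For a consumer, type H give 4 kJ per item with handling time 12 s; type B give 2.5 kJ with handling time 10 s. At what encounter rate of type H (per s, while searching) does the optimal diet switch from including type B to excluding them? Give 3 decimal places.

At the threshold, the rate on type H alone equals the profitability of type B: λ·4/(1 + λ·12) = 2.5/10 = 0.25.
Rearranging, λ(4 − 0.25×12) = 0.25, so λ = 0.25/1 = 0.25 per s.

0.250 per s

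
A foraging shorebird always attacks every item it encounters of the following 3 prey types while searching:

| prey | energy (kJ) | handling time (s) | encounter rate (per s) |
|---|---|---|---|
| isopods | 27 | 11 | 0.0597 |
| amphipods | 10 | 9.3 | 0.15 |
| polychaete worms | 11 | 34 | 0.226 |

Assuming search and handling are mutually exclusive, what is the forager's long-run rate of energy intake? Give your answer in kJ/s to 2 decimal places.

R = Σλ_iE_i / (1 + Σλ_ih_i)
Numerator: 0.0597×27 + 0.15×10 + 0.226×11 = 5.598
Denominator: 1 + 0.0597×11 + 0.15×9.3 + 0.226×34 = 10.74
R = 5.598/10.74 = 0.5214 kJ/s

0.52 kJ/s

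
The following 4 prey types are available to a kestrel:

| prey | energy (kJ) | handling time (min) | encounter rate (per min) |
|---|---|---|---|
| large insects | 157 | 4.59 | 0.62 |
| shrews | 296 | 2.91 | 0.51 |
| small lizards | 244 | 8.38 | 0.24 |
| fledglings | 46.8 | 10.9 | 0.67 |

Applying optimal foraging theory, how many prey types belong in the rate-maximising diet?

1

Rank by E/h (kJ/min): shrews 102, large insects 34.2, small lizards 29.1, fledglings 4.29. Include each in turn until the next type's E/h falls below the running intake rate.
Rate on top 1: 60.77. large insects: 34.2 < 60.77 → exclude; stop.
Optimal diet: shrews — 1 of 4 types.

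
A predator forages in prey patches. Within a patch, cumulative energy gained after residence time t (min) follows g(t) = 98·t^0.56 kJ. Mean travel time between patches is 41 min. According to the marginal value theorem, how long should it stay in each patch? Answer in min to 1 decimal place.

52.2 min

By the marginal value theorem, leave when the instantaneous gain rate g'(t) equals the habitat-wide average g(t)/(T + t).
g'(t) = 0.56·98·t^-0.44. Setting 0.56·98·t^-0.44 = 98·t^0.56/(41+t) gives 0.56(41+t) = t, so 0.44·t = 0.56×41.
t* = 0.56×41/0.44 = 52.18 min.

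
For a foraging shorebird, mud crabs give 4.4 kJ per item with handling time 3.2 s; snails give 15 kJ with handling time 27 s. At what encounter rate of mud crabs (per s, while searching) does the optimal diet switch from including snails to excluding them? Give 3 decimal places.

Drop snails once their profitability E₂/h₂ falls below the rate achievable on mud crabs alone: E₂/h₂ = λE₁/(1 + λh₁).
Solve for λ: λE₁h₂ = E₂(1 + λh₁) → λ(E₁h₂ − E₂h₁) = E₂ → λ = E₂/(E₁h₂ − E₂h₁).
λ = 15/(4.4×27 − 15×3.2) = 15/70.8 = 0.2119 per s.

0.212 per s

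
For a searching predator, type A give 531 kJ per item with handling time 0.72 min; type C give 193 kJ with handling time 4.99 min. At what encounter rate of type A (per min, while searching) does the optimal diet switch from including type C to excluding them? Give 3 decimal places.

0.077 per min

At the threshold, the rate on type A alone equals the profitability of type C: λ·531/(1 + λ·0.72) = 193/4.99 = 38.68.
Rearranging, λ(531 − 38.68×0.72) = 38.68, so λ = 38.68/503.2 = 0.07687 per min.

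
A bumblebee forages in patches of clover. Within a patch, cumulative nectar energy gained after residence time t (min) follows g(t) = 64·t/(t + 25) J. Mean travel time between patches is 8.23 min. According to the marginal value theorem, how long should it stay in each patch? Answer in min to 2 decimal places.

14.34 min

Optimal t* satisfies g'(t*) = g(t*)/(T + t*).
g'(t) = 64·25/(t + 25)². Setting 64·25/(t+25)² = 64t/[(t+25)(8.23+t)] gives 25(8.23+t) = t(t+25), so t² = 25×8.23 = 205.8.
t* = √205.8 = 14.34 min.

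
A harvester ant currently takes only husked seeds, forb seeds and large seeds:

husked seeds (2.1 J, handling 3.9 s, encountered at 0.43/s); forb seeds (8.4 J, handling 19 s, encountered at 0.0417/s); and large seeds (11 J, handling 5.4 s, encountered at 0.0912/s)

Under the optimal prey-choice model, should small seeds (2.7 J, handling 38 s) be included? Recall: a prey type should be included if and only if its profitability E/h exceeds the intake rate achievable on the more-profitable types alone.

Intake rate on the current diet: R = (0.43×2.1 + 0.0417×8.4 + 0.0912×11) / (1 + 0.43×3.9 + 0.0417×19 + 0.0912×5.4) = 2.256/3.962 = 0.5696 J/s.
small seeds: E/h = 2.7/38 = 0.07105 J/s.
Since 0.07105 < R, time spent handling small seeds is better spent searching.

No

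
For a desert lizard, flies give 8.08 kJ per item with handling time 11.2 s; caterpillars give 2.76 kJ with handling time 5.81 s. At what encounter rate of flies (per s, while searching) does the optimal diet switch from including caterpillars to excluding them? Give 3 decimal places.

0.172 per s

The zero-one rule: include caterpillars iff E₂/h₂ > λE₁/(1+λh₁). Equality gives the switch point.
λE₁h₂ = E₂ + λE₂h₁ ⇒ λ = E₂/(E₁h₂ − E₂h₁) = 2.76/(46.94 − 30.91) = 0.1721 per s.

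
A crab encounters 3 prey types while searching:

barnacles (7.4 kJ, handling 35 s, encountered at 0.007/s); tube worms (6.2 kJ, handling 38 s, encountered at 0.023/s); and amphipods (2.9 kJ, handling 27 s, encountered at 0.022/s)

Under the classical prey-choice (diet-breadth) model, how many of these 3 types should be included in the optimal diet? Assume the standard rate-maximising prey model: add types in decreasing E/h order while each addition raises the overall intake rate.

3

Profitabilities (E/h, kJ/s): barnacles 0.211, tube worms 0.163, amphipods 0.107. Add prey in this order while the next type's profitability exceeds the intake rate on those already taken.
Rate on top 1: 0.04161. tube worms: 0.163 > 0.04161 → include.
Rate on top 2: 0.09174. amphipods: 0.107 > 0.09174 → include.
Optimal diet: barnacles, tube worms, amphipods — 3 of 3 types.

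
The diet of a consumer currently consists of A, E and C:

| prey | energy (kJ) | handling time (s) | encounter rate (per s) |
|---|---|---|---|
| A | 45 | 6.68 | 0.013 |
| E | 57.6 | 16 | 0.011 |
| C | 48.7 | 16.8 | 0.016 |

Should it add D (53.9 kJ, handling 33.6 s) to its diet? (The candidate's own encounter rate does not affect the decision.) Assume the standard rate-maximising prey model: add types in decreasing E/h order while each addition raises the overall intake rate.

Yes

On A, E and C alone, R = ΣλE/(1+Σλh) = 1.998/1.532 = 1.304 kJ/s.
D: E/h = 53.9/33.6 = 1.604 kJ/s.
Since 1.604 > R, including D increases the long-run rate.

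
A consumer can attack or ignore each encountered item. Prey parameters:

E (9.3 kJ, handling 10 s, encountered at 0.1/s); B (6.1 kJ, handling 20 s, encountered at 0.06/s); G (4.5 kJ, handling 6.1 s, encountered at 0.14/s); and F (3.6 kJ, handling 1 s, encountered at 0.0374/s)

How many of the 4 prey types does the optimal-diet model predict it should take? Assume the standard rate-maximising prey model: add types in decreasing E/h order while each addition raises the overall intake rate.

3

Profitabilities (E/h, kJ/s): F 3.6, E 0.93, G 0.738, B 0.305. Add prey in this order while the next type's profitability exceeds the intake rate on those already taken.
Rate on top 1: 0.1298. E: 0.93 > 0.1298 → include.
Rate on top 2: 0.5225. G: 0.738 > 0.5225 → include.
Rate on top 3: 0.5861. B: 0.305 < 0.5861 → exclude; stop.
Optimal diet: F, E, G — 3 of 4 types.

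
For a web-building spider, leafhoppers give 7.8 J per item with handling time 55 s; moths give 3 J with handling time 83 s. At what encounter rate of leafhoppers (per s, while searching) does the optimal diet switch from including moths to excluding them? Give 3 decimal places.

The zero-one rule: include moths iff E₂/h₂ > λE₁/(1+λh₁). Equality gives the switch point.
λE₁h₂ = E₂ + λE₂h₁ ⇒ λ = E₂/(E₁h₂ − E₂h₁) = 3/(647.4 − 165) = 0.006219 per s.

0.006 per s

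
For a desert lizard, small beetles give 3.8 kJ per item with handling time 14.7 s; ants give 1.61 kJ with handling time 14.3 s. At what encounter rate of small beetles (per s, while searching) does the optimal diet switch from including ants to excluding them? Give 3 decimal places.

0.052 per s

At the threshold, the rate on small beetles alone equals the profitability of ants: λ·3.8/(1 + λ·14.7) = 1.61/14.3 = 0.1126.
Rearranging, λ(3.8 − 0.1126×14.7) = 0.1126, so λ = 0.1126/2.145 = 0.05249 per s.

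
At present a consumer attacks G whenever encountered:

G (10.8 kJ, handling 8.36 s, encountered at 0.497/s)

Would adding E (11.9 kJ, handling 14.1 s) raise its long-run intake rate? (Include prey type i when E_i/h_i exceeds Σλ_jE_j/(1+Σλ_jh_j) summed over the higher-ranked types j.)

No

Intake rate on the current diet: R = (0.497×10.8) / (1 + 0.497×8.36) = 5.368/5.155 = 1.041 kJ/s.
Profitability of E: 11.9/14.1 = 0.844 kJ/s.
0.844 < 1.041, so adding E would lower the average — exclude it.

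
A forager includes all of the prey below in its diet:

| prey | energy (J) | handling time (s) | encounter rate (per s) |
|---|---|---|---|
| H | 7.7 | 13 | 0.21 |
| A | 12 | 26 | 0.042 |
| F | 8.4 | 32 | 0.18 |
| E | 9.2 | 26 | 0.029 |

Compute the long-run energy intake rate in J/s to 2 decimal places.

R = (0.21×7.7 + 0.042×12 + 0.18×8.4 + 0.029×9.2) / (1 + 0.21×13 + 0.042×26 + 0.18×32 + 0.029×26) = 3.9/11.34 = 0.344 J/s.

0.34 J/s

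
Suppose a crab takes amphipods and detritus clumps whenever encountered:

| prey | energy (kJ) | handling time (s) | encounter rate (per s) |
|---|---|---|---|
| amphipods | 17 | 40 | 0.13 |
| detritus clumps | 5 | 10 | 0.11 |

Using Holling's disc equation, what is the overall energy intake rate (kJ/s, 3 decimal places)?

R = Σλ_iE_i / (1 + Σλ_ih_i)
Numerator: 0.13×17 + 0.11×5 = 2.76
Denominator: 1 + 0.13×40 + 0.11×10 = 7.3
R = 2.76/7.3 = 0.3781 kJ/s

0.378 kJ/s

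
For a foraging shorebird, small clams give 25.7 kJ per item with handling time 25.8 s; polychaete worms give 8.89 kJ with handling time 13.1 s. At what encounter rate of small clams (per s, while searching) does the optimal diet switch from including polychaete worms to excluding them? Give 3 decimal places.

The zero-one rule: include polychaete worms iff E₂/h₂ > λE₁/(1+λh₁). Equality gives the switch point.
λE₁h₂ = E₂ + λE₂h₁ ⇒ λ = E₂/(E₁h₂ − E₂h₁) = 8.89/(336.7 − 229.4) = 0.08285 per s.

0.083 per s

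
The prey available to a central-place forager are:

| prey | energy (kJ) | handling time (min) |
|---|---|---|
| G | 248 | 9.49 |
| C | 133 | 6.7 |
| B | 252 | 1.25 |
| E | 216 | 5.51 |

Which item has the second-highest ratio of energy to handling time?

In descending order of E/h:
B: 252/1.25 = 202 kJ/min
E: 216/5.51 = 39.2 kJ/min
G: 248/9.49 = 26.1 kJ/min
C: 133/6.7 = 19.9 kJ/min

E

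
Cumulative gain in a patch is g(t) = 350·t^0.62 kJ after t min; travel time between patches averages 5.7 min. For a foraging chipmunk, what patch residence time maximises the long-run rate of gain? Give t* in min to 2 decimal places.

Optimal t* satisfies g'(t*) = g(t*)/(T + t*).
g'(t) = 0.62·350·t^-0.38. Setting 0.62·350·t^-0.38 = 350·t^0.62/(5.7+t) gives 0.62(5.7+t) = t, so 0.38·t = 0.62×5.7.
t* = 0.62×5.7/0.38 = 9.3 min.

9.30 min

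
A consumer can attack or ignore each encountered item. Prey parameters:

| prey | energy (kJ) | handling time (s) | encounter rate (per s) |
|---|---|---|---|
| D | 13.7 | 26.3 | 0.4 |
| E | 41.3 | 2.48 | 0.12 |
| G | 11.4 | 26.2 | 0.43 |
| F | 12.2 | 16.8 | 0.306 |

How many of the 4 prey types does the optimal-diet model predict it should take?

Rank by E/h (kJ/s): E 16.7, F 0.726, D 0.521, G 0.435. Include each in turn until the next type's E/h falls below the running intake rate.
Rate on top 1: 3.819. F: 0.726 < 3.819 → exclude; stop.
Optimal diet: E — 1 of 4 types.

1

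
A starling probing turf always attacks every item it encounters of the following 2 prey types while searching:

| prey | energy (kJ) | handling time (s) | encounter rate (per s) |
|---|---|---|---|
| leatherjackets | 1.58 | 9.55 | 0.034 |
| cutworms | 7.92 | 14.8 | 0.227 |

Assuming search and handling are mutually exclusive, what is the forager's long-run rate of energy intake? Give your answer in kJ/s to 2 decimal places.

Energy encountered per unit search time: 0.034×1.58 + 0.227×7.92 = 1.852 kJ/s.
Handling time per unit search time: 0.034×9.55 + 0.227×14.8 = 3.684.
Rate = 1.852/(1 + 3.684) = 0.3953 kJ/s.

0.40 kJ/s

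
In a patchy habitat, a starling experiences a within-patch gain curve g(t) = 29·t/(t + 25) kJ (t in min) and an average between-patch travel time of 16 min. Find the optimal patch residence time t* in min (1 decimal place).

Maximise g(t)/(T+t): set derivative to zero → g'(t)(T+t) = g(t).
g'(t) = 29·25/(t + 25)². Setting 29·25/(t+25)² = 29t/[(t+25)(16+t)] gives 25(16+t) = t(t+25), so t² = 25×16 = 400.
t* = √400 = 20 min.

20.0 min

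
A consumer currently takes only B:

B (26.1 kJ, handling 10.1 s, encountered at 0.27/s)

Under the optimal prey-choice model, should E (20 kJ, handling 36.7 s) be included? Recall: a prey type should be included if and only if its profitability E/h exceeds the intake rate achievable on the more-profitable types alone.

Intake rate on the current diet: R = (0.27×26.1) / (1 + 0.27×10.1) = 7.047/3.727 = 1.891 kJ/s.
Profitability of E: 20/36.7 = 0.545 kJ/s.
0.545 < 1.891, so adding E would lower the average — exclude it.

No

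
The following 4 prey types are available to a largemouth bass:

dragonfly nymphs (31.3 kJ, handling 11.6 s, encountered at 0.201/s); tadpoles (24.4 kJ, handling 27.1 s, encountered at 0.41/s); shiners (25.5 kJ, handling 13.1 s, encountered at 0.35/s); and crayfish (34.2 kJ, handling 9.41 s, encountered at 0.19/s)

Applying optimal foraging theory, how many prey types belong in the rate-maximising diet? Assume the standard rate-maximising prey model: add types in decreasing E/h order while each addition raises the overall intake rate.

2

Profitabilities (E/h, kJ/s): crayfish 3.63, dragonfly nymphs 2.7, shiners 1.95, tadpoles 0.9. Add prey in this order while the next type's profitability exceeds the intake rate on those already taken.
Rate on top 1: 2.331. dragonfly nymphs: 2.7 > 2.331 → include.
Rate on top 2: 2.498. shiners: 1.95 < 2.498 → exclude; stop.
Optimal diet: crayfish, dragonfly nymphs — 2 of 4 types.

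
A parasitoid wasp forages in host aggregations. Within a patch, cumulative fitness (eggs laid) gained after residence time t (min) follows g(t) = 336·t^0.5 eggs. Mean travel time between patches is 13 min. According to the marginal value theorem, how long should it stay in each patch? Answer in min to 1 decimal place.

13.0 min

Maximise g(t)/(T+t): set derivative to zero → g'(t)(T+t) = g(t).
g'(t) = 0.5·336·t^-0.5. Setting 0.5·336·t^-0.5 = 336·t^0.5/(13+t) gives 0.5(13+t) = t, so 0.50·t = 0.5×13.
t* = 0.5×13/0.50 = 13 min.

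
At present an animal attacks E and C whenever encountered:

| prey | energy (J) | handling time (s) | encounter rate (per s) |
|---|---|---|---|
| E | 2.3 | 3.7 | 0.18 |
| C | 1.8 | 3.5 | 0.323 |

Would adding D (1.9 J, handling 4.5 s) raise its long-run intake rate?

Yes

On E and C alone, R = ΣλE/(1+Σλh) = 0.9954/2.796 = 0.3559 J/s.
D: E/h = 1.9/4.5 = 0.4222 J/s.
Since 0.4222 > R, including D increases the long-run rate.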